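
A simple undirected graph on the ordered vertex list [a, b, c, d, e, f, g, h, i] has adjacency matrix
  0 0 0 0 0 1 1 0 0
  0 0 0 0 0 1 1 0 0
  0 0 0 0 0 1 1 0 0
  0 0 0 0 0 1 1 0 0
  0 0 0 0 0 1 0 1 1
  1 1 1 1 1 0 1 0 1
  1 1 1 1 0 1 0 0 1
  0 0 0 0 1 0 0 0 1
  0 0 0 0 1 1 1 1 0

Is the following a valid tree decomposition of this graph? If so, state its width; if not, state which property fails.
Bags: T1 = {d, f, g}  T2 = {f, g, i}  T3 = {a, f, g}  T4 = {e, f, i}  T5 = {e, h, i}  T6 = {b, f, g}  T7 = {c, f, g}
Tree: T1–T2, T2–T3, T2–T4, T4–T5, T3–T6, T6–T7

Checking the three conditions: (i) the bags cover all of {a, b, c, d, e, f, g, h, i}; (ii) for each edge, some bag contains both endpoints; (iii) the bags containing any fixed vertex form a subtree. All hold, so the decomposition is valid with width 3 − 1 = 2.

Yes; width 2.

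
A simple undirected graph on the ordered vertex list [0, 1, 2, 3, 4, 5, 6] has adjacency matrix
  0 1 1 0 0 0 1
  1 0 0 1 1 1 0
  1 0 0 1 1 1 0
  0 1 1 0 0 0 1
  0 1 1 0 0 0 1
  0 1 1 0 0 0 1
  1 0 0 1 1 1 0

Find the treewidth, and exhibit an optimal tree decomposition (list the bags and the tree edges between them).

Treewidth 3.
One optimal decomposition is:
Bags: B1 = {0, 1, 2, 6}  B2 = {1, 2, 4, 6}  B3 = {1, 2, 3, 6}  B4 = {1, 2, 5, 6}
Tree: B1–B2, B2–B3, B3–B4

The largest bag has 4 vertices, giving width 3; this decomposition certifies tw(G) ≤ 3. For the lower bound: the 4 vertex sets {0,6}, {1,4}, {2}, {3} are disjoint, each induces a connected subgraph, and every pair is joined by at least one edge of G. Contracting each set to a single vertex therefore yields K_{4} as a minor, and since treewidth is minor-monotone, tw(G) ≥ tw(K_{4}) = 3. Hence tw(G) = 3 exactly.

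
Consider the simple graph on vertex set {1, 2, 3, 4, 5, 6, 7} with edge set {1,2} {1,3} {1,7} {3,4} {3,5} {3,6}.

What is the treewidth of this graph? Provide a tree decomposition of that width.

Every bag has size at most 2, so the width is 2 − 1 = 1 and tw(G) ≤ 1. G has an edge, so its treewidth is at least 1. The upper and lower bounds meet at 1, so that is the treewidth.

Treewidth 1.
One optimal decomposition is:
Bags: B1 = {3, 6}  B2 = {3, 5}  B3 = {1, 3}  B4 = {1, 2}  B5 = {3, 4}  B6 = {1, 7}
Tree: B1–B2, B1–B3, B3–B4, B2–B5, B4–B6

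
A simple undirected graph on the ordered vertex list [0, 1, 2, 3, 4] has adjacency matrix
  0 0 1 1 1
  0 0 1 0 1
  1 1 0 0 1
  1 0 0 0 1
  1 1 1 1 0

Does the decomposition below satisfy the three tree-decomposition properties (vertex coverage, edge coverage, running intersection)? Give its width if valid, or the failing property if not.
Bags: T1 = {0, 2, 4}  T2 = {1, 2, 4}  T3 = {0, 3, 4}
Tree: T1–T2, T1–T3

Checking the three conditions: (i) the bags cover all of {0, 1, 2, 3, 4}; (ii) for each edge, some bag contains both endpoints; (iii) the bags containing any fixed vertex form a subtree. All hold, so the decomposition is valid with width 3 − 1 = 2.

Yes; width 2.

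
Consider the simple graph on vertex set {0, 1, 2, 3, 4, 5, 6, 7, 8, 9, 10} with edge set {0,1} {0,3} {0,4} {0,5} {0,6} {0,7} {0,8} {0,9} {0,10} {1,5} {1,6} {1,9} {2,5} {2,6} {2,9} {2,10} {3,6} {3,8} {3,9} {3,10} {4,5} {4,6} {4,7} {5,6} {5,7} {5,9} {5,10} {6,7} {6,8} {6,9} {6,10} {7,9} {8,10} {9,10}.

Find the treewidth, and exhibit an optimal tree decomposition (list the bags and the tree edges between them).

Treewidth 4.
Bags: B1 = {0, 5, 6, 9, 10}  B2 = {0, 3, 6, 9, 10}  B3 = {0, 5, 6, 7, 9}  B4 = {2, 5, 6, 9, 10}  B5 = {0, 3, 6, 8, 10}  B6 = {0, 1, 5, 6, 9}  B7 = {0, 4, 5, 6, 7}
Tree: B1–B2, B1–B3, B1–B4, B2–B5, B3–B6, B3–B7

The largest bag has 5 vertices, giving width 4; this decomposition certifies tw(G) ≤ 4. For the lower bound, the 5 vertices {0, 3, 6, 8, 10} are pairwise adjacent, and any tree decomposition puts a clique entirely inside one bag — forcing width ≥ 4. Hence tw(G) = 4 exactly.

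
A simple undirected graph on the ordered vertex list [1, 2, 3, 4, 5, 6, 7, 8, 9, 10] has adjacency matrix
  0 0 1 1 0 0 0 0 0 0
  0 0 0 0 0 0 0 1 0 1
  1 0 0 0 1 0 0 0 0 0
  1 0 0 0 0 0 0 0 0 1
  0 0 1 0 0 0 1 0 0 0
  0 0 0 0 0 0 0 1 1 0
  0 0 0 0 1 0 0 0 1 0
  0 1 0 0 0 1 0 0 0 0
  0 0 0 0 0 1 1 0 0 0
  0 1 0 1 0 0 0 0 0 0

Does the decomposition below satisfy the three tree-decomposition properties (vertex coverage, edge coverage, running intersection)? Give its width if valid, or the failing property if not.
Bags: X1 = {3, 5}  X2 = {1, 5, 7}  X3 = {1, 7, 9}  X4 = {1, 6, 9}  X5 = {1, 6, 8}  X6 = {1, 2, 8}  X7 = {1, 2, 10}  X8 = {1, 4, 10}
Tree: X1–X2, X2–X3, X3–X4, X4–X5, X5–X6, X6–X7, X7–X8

A tree decomposition must satisfy three properties: every vertex lies in some bag; for every edge, both endpoints lie together in some bag; and for every vertex, the bags containing it form a connected subtree. Here edge (1,3) lies in no bag, so the decomposition is invalid.

No — edge (1,3) lies in no bag.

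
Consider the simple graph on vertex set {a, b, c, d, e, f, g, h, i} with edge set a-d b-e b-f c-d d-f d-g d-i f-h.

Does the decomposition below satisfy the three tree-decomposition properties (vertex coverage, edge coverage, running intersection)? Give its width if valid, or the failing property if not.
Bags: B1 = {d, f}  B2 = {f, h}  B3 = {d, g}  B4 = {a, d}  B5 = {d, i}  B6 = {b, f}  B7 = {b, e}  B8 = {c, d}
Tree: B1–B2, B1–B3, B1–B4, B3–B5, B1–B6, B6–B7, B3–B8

Yes; width 1.

Every vertex of G appears in some bag (union = {a, b, c, d, e, f, g, h, i}); every edge is covered by a bag; and for each vertex v the set of bags containing v is connected in the bag tree. The decomposition is therefore valid. The largest bag has 2 vertices, so the width is 1.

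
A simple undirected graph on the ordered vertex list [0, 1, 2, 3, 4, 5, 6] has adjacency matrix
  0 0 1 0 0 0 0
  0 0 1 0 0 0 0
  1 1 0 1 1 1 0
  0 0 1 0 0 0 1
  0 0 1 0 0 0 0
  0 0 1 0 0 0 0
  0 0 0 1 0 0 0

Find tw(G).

A width-1 tree decomposition is:
Bags: B1 = {2, 5}  B2 = {0, 2}  B3 = {1, 2}  B4 = {2, 3}  B5 = {3, 6}  B6 = {2, 4}
Tree: B1–B2, B1–B3, B3–B4, B4–B5, B3–B6
Each bag holds 2 vertices, so the decomposition has width 1, which upper-bounds the treewidth. Since G has at least one edge (e.g. 2–5), it is not an edgeless graph, so tw(G) ≥ 1. Therefore the treewidth is 1.

1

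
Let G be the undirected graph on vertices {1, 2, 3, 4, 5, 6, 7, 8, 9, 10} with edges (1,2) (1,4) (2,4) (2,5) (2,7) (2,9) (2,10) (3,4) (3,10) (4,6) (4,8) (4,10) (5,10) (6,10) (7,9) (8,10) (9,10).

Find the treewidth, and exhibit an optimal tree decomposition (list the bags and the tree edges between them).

Treewidth 2.
One such decomposition:
Bags: B1 = {2, 4, 10}  B2 = {4, 8, 10}  B3 = {2, 9, 10}  B4 = {2, 7, 9}  B5 = {1, 2, 4}  B6 = {3, 4, 10}  B7 = {4, 6, 10}  B8 = {2, 5, 10}
Tree: B1–B2, B1–B3, B3–B4, B1–B5, B2–B6, B1–B7, B3–B8

Every bag has size at most 3, so the width is 3 − 1 = 2 and tw(G) ≤ 2. Conversely, {1, 2, 4} is a clique of size 3, and the vertices of any clique must share a bag in every tree decomposition; so some bag has ≥ 3 vertices and tw(G) ≥ 2. Hence tw(G) = 2 exactly.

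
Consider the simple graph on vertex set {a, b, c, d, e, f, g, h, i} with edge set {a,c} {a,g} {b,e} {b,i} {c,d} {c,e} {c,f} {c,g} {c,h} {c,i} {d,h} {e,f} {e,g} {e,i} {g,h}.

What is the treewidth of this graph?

2

A width-2 tree decomposition is:
Bags: B1 = {c, e, f}  B2 = {c, e, i}  B3 = {b, e, i}  B4 = {c, e, g}  B5 = {c, g, h}  B6 = {a, c, g}  B7 = {c, d, h}
Tree: B1–B2, B2–B3, B1–B4, B4–B5, B4–B6, B5–B7
Each bag holds 3 vertices, so the decomposition has width 2, which upper-bounds the treewidth. On the other hand G contains the 3-clique {c, d, h}. A clique must lie in a single bag of any decomposition, so no decomposition can have width below 2. Therefore the treewidth is 2.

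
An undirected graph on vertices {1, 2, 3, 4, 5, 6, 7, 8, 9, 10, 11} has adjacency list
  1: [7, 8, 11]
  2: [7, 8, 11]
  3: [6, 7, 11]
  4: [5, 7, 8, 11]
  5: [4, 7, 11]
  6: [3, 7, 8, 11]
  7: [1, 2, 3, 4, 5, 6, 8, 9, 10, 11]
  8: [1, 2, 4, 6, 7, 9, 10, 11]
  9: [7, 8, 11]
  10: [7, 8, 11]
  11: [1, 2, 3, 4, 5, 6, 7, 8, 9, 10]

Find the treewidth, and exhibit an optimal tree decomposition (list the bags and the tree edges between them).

Every bag has size at most 4, so the width is 4 − 1 = 3 and tw(G) ≤ 3. On the other hand G contains the 4-clique {1, 7, 8, 11}. A clique must lie in a single bag of any decomposition, so no decomposition can have width below 3. Hence tw(G) = 3 exactly.

Treewidth 3.
One such decomposition:
Bags: B1 = {6, 7, 8, 11}  B2 = {7, 8, 10, 11}  B3 = {4, 7, 8, 11}  B4 = {2, 7, 8, 11}  B5 = {7, 8, 9, 11}  B6 = {3, 6, 7, 11}  B7 = {4, 5, 7, 11}  B8 = {1, 7, 8, 11}
Tree: B1–B2, B1–B3, B1–B4, B3–B5, B1–B6, B3–B7, B5–B8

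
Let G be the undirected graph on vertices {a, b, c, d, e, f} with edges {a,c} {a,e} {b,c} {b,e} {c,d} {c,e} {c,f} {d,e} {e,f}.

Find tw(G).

A width-2 tree decomposition is:
Bags: B1 = {b, c, e}  B2 = {a, c, e}  B3 = {c, d, e}  B4 = {c, e, f}
Tree: B1–B2, B1–B3, B1–B4
The largest bag has 3 vertices, giving width 2; this decomposition certifies tw(G) ≤ 2. Conversely, {c, d, e} is a clique of size 3, and the vertices of any clique must share a bag in every tree decomposition; so some bag has ≥ 3 vertices and tw(G) ≥ 2. The upper and lower bounds meet at 2, so that is the treewidth.

2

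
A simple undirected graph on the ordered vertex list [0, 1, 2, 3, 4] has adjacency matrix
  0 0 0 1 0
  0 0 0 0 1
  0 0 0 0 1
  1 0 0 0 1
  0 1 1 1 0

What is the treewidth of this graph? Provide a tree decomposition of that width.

Treewidth 1.
One optimal decomposition is:
Bags: B1 = {2, 4}  B2 = {1, 4}  B3 = {3, 4}  B4 = {0, 3}
Tree: B1–B2, B1–B3, B3–B4

The largest bag has 2 vertices, giving width 1; this decomposition certifies tw(G) ≤ 1. G has an edge, so its treewidth is at least 1. Therefore the treewidth is 1.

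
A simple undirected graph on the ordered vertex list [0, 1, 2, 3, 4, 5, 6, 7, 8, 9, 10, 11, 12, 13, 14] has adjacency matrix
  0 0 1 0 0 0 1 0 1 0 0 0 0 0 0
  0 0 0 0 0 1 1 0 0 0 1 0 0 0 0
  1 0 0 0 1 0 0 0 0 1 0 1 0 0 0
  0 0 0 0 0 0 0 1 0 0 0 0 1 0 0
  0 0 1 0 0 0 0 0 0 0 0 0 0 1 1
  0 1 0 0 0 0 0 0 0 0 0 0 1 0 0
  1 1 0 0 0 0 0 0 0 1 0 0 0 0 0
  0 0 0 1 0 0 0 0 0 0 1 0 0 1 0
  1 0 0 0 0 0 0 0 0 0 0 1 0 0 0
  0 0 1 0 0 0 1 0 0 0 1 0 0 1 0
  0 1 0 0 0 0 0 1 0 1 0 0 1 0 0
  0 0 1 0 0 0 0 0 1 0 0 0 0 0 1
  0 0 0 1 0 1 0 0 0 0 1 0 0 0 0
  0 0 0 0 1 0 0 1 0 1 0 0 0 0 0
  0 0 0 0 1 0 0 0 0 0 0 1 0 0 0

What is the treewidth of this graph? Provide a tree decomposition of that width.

The largest bag has 4 vertices, giving width 3; this decomposition certifies tw(G) ≤ 3. For the lower bound: the 4 vertex sets {3,5,12}, {1}, {10}, {6,7,9,13} are disjoint, each induces a connected subgraph, and every pair is joined by at least one edge of G. Contracting each set to a single vertex therefore yields K_{4} as a minor, and since treewidth is minor-monotone, tw(G) ≥ tw(K_{4}) = 3. Hence tw(G) = 3 exactly.

Treewidth 3.
Bags: B1 = {1, 3, 5, 12}  B2 = {1, 3, 10, 12}  B3 = {1, 3, 7, 10}  B4 = {1, 6, 7, 10}  B5 = {6, 7, 9, 10}  B6 = {6, 7, 9, 13}  B7 = {0, 6, 9, 13}  B8 = {0, 2, 9, 13}  B9 = {0, 2, 4, 13}  B10 = {0, 2, 4, 8}  B11 = {2, 4, 8, 11}  B12 = {4, 8, 11, 14}
Tree: B1–B2, B2–B3, B3–B4, B4–B5, B5–B6, B6–B7, B7–B8, B8–B9, B9–B10, B10–B11, B11–B12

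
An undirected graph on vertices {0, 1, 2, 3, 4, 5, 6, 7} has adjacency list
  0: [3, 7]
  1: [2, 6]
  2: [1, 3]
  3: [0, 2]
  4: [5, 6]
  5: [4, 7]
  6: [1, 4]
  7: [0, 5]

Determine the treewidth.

2

A width-2 tree decomposition is:
Bags: B1 = {4, 5, 7}  B2 = {0, 4, 7}  B3 = {0, 3, 4}  B4 = {2, 3, 4}  B5 = {1, 2, 4}  B6 = {1, 4, 6}
Tree: B1–B2, B2–B3, B3–B4, B4–B5, B5–B6
Each bag holds 3 vertices, so the decomposition has width 2, which upper-bounds the treewidth. The edges 4–5–7–0–3–2–1–6–4 form a cycle, so G is not a tree and its treewidth is at least 2. Combining the bounds, tw(G) = 2.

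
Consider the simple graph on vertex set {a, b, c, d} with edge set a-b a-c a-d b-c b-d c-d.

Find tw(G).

3

A width-3 tree decomposition is:
Bags: B1 = {a, b, c, d}
Tree: (single bag)
A single bag containing all 4 vertices is trivially a valid decomposition of width 3. On the other hand G contains the 4-clique {a, b, c, d}. A clique must lie in a single bag of any decomposition, so no decomposition can have width below 3. The upper and lower bounds meet at 3, so that is the treewidth.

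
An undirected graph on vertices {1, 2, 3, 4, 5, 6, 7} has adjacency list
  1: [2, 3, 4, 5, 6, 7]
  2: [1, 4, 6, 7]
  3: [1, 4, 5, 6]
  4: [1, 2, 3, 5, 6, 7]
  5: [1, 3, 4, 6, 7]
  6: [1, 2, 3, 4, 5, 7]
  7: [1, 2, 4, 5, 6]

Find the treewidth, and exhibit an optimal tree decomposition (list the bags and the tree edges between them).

Treewidth 4.
Bags: B1 = {1, 4, 5, 6, 7}  B2 = {1, 3, 4, 5, 6}  B3 = {1, 2, 4, 6, 7}
Tree: B1–B2, B1–B3

The largest bag has 5 vertices, giving width 4; this decomposition certifies tw(G) ≤ 4. On the other hand G contains the 5-clique {1, 2, 4, 6, 7}. A clique must lie in a single bag of any decomposition, so no decomposition can have width below 4. Therefore the treewidth is 4.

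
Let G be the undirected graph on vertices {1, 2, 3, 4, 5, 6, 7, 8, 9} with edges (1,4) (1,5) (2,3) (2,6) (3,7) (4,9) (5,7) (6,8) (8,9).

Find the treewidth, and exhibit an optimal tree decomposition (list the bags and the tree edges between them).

Treewidth 2.
One such decomposition:
Bags: B1 = {2, 3, 7}  B2 = {2, 5, 7}  B3 = {1, 2, 5}  B4 = {1, 2, 4}  B5 = {2, 4, 9}  B6 = {2, 8, 9}  B7 = {2, 6, 8}
Tree: B1–B2, B2–B3, B3–B4, B4–B5, B5–B6, B6–B7

Every bag has size at most 3, so the width is 3 − 1 = 2 and tw(G) ≤ 2. Since 2–3–7–5–1–4–9–8–6–2 is a cycle in G, G is not acyclic. Forests are exactly the graphs of treewidth ≤ 1, so tw(G) ≥ 2. Hence tw(G) = 2 exactly.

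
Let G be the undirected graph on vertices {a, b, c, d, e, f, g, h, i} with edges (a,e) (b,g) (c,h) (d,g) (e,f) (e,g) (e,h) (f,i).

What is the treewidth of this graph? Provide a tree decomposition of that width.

Treewidth 1.
One such decomposition:
Bags: B1 = {a, e}  B2 = {e, f}  B3 = {e, h}  B4 = {e, g}  B5 = {c, h}  B6 = {b, g}  B7 = {d, g}  B8 = {f, i}
Tree: B1–B2, B1–B3, B1–B4, B3–B5, B4–B6, B4–B7, B2–B8

The largest bag has 2 vertices, giving width 1; this decomposition certifies tw(G) ≤ 1. Since G has at least one edge (e.g. a–e), it is not an edgeless graph, so tw(G) ≥ 1. Hence tw(G) = 1 exactly.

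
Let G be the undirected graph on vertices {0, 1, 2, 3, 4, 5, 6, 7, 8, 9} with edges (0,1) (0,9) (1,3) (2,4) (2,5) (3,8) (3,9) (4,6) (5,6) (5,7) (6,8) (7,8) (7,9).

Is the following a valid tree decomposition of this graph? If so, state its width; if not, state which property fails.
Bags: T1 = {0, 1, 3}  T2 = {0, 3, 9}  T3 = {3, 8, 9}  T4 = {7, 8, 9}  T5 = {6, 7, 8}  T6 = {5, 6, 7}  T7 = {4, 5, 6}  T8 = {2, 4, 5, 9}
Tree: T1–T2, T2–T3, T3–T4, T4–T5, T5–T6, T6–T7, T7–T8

No — bags containing vertex 9 are not connected in the tree.

A tree decomposition must satisfy three properties: every vertex lies in some bag; for every edge, both endpoints lie together in some bag; and for every vertex, the bags containing it form a connected subtree. Here bags containing vertex 9 are not connected in the tree, so the decomposition is invalid.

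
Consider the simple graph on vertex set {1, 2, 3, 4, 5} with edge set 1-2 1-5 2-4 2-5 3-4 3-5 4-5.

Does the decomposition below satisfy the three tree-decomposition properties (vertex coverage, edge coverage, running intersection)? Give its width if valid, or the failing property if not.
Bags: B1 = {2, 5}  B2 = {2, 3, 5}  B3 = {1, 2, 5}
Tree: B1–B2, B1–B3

A tree decomposition must satisfy three properties: every vertex lies in some bag; for every edge, both endpoints lie together in some bag; and for every vertex, the bags containing it form a connected subtree. Here vertex 4 appears in no bag, so the decomposition is invalid.

No — vertex 4 appears in no bag.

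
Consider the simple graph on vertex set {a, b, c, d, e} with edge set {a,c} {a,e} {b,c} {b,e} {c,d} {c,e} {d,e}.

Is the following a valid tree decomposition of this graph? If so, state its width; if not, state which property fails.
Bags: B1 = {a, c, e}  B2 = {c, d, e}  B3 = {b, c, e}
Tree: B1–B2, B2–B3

Every vertex of G appears in some bag (union = {a, b, c, d, e}); every edge is covered by a bag; and for each vertex v the set of bags containing v is connected in the bag tree. The decomposition is therefore valid. The largest bag has 3 vertices, so the width is 2.

Yes; width 2.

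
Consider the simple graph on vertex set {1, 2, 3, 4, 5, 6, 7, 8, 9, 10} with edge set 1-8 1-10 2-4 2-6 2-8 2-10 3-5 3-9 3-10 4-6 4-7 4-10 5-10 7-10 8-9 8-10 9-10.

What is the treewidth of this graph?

A width-2 tree decomposition is:
Bags: B1 = {8, 9, 10}  B2 = {2, 8, 10}  B3 = {3, 9, 10}  B4 = {2, 4, 10}  B5 = {1, 8, 10}  B6 = {2, 4, 6}  B7 = {3, 5, 10}  B8 = {4, 7, 10}
Tree: B1–B2, B1–B3, B2–B4, B2–B5, B4–B6, B3–B7, B4–B8
Each bag holds 3 vertices, so the decomposition has width 2, which upper-bounds the treewidth. On the other hand G contains the 3-clique {3, 9, 10}. A clique must lie in a single bag of any decomposition, so no decomposition can have width below 2. Hence tw(G) = 2 exactly.

2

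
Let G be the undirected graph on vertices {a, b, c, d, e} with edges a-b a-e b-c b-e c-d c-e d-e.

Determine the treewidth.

2

A width-2 tree decomposition is:
Bags: B1 = {b, c, e}  B2 = {a, b, e}  B3 = {c, d, e}
Tree: B1–B2, B1–B3
The largest bag has 3 vertices, giving width 2; this decomposition certifies tw(G) ≤ 2. On the other hand G contains the 3-clique {c, d, e}. A clique must lie in a single bag of any decomposition, so no decomposition can have width below 2. Therefore the treewidth is 2.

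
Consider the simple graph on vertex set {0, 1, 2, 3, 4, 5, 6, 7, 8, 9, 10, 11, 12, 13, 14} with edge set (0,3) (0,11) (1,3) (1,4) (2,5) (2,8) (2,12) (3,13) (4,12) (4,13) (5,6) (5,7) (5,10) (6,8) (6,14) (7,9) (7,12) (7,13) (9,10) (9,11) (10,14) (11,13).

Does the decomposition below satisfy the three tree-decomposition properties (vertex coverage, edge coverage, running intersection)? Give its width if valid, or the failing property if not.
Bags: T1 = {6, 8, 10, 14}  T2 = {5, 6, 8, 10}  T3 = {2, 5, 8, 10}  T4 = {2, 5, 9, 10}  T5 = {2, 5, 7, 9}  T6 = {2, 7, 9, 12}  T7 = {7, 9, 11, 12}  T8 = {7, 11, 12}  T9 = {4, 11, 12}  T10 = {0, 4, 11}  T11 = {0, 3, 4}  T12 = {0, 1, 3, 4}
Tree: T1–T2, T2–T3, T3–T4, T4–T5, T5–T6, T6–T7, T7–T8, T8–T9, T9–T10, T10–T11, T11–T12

A tree decomposition must satisfy three properties: every vertex lies in some bag; for every edge, both endpoints lie together in some bag; and for every vertex, the bags containing it form a connected subtree. Here vertex 13 appears in no bag, so the decomposition is invalid.

No — vertex 13 appears in no bag.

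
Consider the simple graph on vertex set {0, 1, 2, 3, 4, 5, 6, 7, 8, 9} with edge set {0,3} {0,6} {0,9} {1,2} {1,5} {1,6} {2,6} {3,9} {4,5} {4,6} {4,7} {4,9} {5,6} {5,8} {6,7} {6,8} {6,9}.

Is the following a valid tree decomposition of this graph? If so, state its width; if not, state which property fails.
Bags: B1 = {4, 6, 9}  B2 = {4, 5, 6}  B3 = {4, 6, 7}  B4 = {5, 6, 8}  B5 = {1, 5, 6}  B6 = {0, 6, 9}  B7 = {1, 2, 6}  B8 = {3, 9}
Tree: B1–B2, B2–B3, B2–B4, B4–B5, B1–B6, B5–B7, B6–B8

No — edge (0,3) lies in no bag.

A tree decomposition must satisfy three properties: every vertex lies in some bag; for every edge, both endpoints lie together in some bag; and for every vertex, the bags containing it form a connected subtree. Here edge (0,3) lies in no bag, so the decomposition is invalid.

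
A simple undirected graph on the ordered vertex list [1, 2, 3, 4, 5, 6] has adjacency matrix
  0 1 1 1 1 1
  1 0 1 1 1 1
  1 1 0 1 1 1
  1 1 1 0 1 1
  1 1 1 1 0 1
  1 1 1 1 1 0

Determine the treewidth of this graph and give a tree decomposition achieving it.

With just one bag of size 6, the width is 6 − 1 = 5, so tw(G) ≤ 5. Conversely, {1, 2, 3, 4, 5, 6} is a clique of size 6, and the vertices of any clique must share a bag in every tree decomposition; so some bag has ≥ 6 vertices and tw(G) ≥ 5. Therefore the treewidth is 5.

Treewidth 5.
One optimal decomposition is:
Bags: B1 = {1, 2, 3, 4, 5, 6}
Tree: (single bag)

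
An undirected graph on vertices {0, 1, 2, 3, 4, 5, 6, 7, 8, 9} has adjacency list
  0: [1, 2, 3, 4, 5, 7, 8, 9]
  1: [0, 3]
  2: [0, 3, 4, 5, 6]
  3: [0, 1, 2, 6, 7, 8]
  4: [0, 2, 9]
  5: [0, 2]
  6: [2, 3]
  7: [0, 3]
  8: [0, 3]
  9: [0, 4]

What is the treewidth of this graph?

A width-2 tree decomposition is:
Bags: B1 = {0, 2, 3}  B2 = {0, 2, 4}  B3 = {0, 2, 5}  B4 = {0, 1, 3}  B5 = {2, 3, 6}  B6 = {0, 4, 9}  B7 = {0, 3, 8}  B8 = {0, 3, 7}
Tree: B1–B2, B1–B3, B1–B4, B1–B5, B2–B6, B4–B7, B1–B8
Each bag holds 3 vertices, so the decomposition has width 2, which upper-bounds the treewidth. On the other hand G contains the 3-clique {0, 4, 9}. A clique must lie in a single bag of any decomposition, so no decomposition can have width below 2. Combining the bounds, tw(G) = 2.

2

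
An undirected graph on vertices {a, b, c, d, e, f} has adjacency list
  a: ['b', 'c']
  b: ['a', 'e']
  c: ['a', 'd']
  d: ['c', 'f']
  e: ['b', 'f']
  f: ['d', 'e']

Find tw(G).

A width-2 tree decomposition is:
Bags: B1 = {b, e, f}  B2 = {a, b, f}  B3 = {a, c, f}  B4 = {c, d, f}
Tree: B1–B2, B2–B3, B3–B4
The largest bag has 3 vertices, giving width 2; this decomposition certifies tw(G) ≤ 2. Since f–e–b–a–c–d–f is a cycle in G, G is not acyclic. Forests are exactly the graphs of treewidth ≤ 1, so tw(G) ≥ 2. Therefore the treewidth is 2.

2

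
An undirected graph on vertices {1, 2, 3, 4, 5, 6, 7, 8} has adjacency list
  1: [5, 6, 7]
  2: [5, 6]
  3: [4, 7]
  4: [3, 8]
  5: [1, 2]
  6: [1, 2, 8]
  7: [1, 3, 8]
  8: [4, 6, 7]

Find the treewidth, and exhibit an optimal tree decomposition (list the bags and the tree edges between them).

Treewidth 2.
One such decomposition:
Bags: B1 = {2, 5, 6}  B2 = {1, 5, 6}  B3 = {1, 6, 8}  B4 = {1, 7, 8}  B5 = {4, 7, 8}  B6 = {3, 4, 7}
Tree: B1–B2, B2–B3, B3–B4, B4–B5, B5–B6

The largest bag has 3 vertices, giving width 2; this decomposition certifies tw(G) ≤ 2. Since 2–5–1–6–2 is a cycle in G, G is not acyclic. Forests are exactly the graphs of treewidth ≤ 1, so tw(G) ≥ 2. Combining the bounds, tw(G) = 2.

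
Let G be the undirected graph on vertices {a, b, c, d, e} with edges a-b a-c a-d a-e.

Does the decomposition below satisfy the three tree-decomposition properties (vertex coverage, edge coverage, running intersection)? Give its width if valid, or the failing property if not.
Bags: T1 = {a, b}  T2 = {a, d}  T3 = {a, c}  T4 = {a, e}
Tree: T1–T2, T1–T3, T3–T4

Yes; width 1.

Checking the three conditions: (i) the bags cover all of {a, b, c, d, e}; (ii) for each edge, some bag contains both endpoints; (iii) the bags containing any fixed vertex form a subtree. All hold, so the decomposition is valid with width 2 − 1 = 1.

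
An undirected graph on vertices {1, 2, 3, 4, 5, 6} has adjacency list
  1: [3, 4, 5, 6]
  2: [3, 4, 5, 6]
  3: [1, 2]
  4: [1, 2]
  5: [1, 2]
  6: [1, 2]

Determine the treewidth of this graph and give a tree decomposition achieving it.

Treewidth 2.
One optimal decomposition is:
Bags: B1 = {1, 2, 4}  B2 = {1, 2, 5}  B3 = {1, 2, 6}  B4 = {1, 2, 3}
Tree: B1–B2, B2–B3, B3–B4

Each bag holds 3 vertices, so the decomposition has width 2, which upper-bounds the treewidth. For the lower bound, G contains the cycle 2–4–1–5–2, so G is not a forest; only forests have treewidth ≤ 1, hence tw(G) ≥ 2. Combining the bounds, tw(G) = 2.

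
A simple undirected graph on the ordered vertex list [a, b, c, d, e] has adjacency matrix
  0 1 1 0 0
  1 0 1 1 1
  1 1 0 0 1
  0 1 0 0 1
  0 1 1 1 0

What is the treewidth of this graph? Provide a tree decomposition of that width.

Treewidth 2.
One such decomposition:
Bags: B1 = {b, c, e}  B2 = {b, d, e}  B3 = {a, b, c}
Tree: B1–B2, B1–B3

The largest bag has 3 vertices, giving width 2; this decomposition certifies tw(G) ≤ 2. Conversely, {b, d, e} is a clique of size 3, and the vertices of any clique must share a bag in every tree decomposition; so some bag has ≥ 3 vertices and tw(G) ≥ 2. The upper and lower bounds meet at 2, so that is the treewidth.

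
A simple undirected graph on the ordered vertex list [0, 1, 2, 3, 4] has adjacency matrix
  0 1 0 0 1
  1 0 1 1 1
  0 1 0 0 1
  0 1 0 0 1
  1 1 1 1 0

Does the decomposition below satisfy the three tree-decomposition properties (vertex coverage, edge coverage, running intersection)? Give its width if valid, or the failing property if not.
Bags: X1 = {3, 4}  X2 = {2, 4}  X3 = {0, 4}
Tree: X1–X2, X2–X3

A tree decomposition must satisfy three properties: every vertex lies in some bag; for every edge, both endpoints lie together in some bag; and for every vertex, the bags containing it form a connected subtree. Here vertex 1 appears in no bag, so the decomposition is invalid.

No — vertex 1 appears in no bag.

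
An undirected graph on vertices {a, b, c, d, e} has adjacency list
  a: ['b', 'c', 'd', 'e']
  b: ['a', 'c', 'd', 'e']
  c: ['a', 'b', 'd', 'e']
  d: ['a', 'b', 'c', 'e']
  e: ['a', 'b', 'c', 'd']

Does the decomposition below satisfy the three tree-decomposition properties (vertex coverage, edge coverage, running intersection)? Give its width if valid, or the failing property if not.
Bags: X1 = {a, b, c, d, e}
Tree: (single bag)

Yes; width 4.

Checking the three conditions: (i) the bags cover all of {a, b, c, d, e}; (ii) for each edge, some bag contains both endpoints; (iii) the bags containing any fixed vertex form a subtree. All hold, so the decomposition is valid with width 5 − 1 = 4.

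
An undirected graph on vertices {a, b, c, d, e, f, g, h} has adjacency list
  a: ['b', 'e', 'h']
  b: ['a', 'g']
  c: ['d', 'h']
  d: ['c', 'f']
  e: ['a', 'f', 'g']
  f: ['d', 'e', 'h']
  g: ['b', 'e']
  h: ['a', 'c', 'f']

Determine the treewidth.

A width-2 tree decomposition is:
Bags: B1 = {a, b, g}  B2 = {a, e, g}  B3 = {a, e, h}  B4 = {e, f, h}  B5 = {c, f, h}  B6 = {c, d, f}
Tree: B1–B2, B2–B3, B3–B4, B4–B5, B5–B6
Every bag has size at most 3, so the width is 3 − 1 = 2 and tw(G) ≤ 2. For the lower bound, G contains the cycle b–g–e–a–b, so G is not a forest; only forests have treewidth ≤ 1, hence tw(G) ≥ 2. Hence tw(G) = 2 exactly.

2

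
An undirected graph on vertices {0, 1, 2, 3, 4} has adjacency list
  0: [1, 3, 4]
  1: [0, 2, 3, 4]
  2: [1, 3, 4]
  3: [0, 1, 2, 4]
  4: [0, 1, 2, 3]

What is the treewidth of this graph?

A width-3 tree decomposition is:
Bags: B1 = {1, 2, 3, 4}  B2 = {0, 1, 3, 4}
Tree: B1–B2
Each bag holds 4 vertices, so the decomposition has width 3, which upper-bounds the treewidth. For the lower bound, the 4 vertices {0, 1, 3, 4} are pairwise adjacent, and any tree decomposition puts a clique entirely inside one bag — forcing width ≥ 3. The upper and lower bounds meet at 3, so that is the treewidth.

3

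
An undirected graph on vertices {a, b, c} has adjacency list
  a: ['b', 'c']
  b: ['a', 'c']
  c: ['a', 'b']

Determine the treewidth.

2

A width-2 tree decomposition is:
Bags: B1 = {a, b, c}
Tree: (single bag)
With just one bag of size 3, the width is 3 − 1 = 2, so tw(G) ≤ 2. On the other hand G contains the 3-clique {a, b, c}. A clique must lie in a single bag of any decomposition, so no decomposition can have width below 2. Hence tw(G) = 2 exactly.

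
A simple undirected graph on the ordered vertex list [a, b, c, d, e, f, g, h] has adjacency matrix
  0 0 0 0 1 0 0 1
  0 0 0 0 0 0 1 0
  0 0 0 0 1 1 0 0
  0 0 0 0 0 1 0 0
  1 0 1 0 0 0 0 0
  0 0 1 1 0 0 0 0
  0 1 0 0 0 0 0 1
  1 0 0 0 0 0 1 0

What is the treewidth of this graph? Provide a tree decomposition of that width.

Treewidth 1.
One such decomposition:
Bags: B1 = {b, g}  B2 = {g, h}  B3 = {a, h}  B4 = {a, e}  B5 = {c, e}  B6 = {c, f}  B7 = {d, f}
Tree: B1–B2, B2–B3, B3–B4, B4–B5, B5–B6, B6–B7

Each bag holds 2 vertices, so the decomposition has width 1, which upper-bounds the treewidth. Since G has at least one edge (e.g. b–g), it is not an edgeless graph, so tw(G) ≥ 1. Therefore the treewidth is 1.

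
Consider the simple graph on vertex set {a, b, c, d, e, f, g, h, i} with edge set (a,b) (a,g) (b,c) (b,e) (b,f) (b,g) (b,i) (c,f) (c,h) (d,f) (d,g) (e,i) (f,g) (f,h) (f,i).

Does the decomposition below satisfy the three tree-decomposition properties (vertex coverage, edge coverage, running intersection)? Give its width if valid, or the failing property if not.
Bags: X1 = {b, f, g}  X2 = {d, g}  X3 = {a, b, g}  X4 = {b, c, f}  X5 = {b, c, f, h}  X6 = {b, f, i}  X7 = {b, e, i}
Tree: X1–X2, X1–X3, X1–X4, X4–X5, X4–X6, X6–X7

No — edge (f,d) lies in no bag.

A tree decomposition must satisfy three properties: every vertex lies in some bag; for every edge, both endpoints lie together in some bag; and for every vertex, the bags containing it form a connected subtree. Here edge (f,d) lies in no bag, so the decomposition is invalid.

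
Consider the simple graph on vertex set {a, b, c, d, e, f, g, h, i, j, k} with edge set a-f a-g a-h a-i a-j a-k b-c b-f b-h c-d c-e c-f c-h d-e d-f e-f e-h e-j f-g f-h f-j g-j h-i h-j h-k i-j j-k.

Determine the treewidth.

A width-3 tree decomposition is:
Bags: B1 = {a, f, h, j}  B2 = {e, f, h, j}  B3 = {c, e, f, h}  B4 = {a, f, g, j}  B5 = {b, c, f, h}  B6 = {c, d, e, f}  B7 = {a, h, i, j}  B8 = {a, h, j, k}
Tree: B1–B2, B2–B3, B1–B4, B3–B5, B3–B6, B1–B7, B7–B8
Each bag holds 4 vertices, so the decomposition has width 3, which upper-bounds the treewidth. For the lower bound, the 4 vertices {c, d, e, f} are pairwise adjacent, and any tree decomposition puts a clique entirely inside one bag — forcing width ≥ 3. Combining the bounds, tw(G) = 3.

3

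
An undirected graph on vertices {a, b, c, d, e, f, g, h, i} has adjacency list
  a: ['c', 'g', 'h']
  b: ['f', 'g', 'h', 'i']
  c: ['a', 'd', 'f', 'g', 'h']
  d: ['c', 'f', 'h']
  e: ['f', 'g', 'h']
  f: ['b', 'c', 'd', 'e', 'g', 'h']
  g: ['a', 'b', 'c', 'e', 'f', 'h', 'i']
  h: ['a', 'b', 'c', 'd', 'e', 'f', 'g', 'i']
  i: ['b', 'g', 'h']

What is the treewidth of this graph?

3

A width-3 tree decomposition is:
Bags: B1 = {c, f, g, h}  B2 = {c, d, f, h}  B3 = {b, f, g, h}  B4 = {e, f, g, h}  B5 = {a, c, g, h}  B6 = {b, g, h, i}
Tree: B1–B2, B1–B3, B1–B4, B1–B5, B3–B6
The largest bag has 4 vertices, giving width 3; this decomposition certifies tw(G) ≤ 3. Conversely, {c, d, f, h} is a clique of size 4, and the vertices of any clique must share a bag in every tree decomposition; so some bag has ≥ 4 vertices and tw(G) ≥ 3. Combining the bounds, tw(G) = 3.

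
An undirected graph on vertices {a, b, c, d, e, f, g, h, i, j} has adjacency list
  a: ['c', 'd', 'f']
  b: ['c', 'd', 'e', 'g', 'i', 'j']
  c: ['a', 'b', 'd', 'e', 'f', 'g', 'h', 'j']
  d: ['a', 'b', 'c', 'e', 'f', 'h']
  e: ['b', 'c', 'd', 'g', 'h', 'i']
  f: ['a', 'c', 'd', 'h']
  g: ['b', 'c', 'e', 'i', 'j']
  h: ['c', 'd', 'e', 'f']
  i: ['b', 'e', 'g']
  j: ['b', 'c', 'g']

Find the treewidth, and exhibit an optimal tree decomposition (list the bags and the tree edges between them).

Every bag has size at most 4, so the width is 4 − 1 = 3 and tw(G) ≤ 3. Conversely, {c, d, e, h} is a clique of size 4, and the vertices of any clique must share a bag in every tree decomposition; so some bag has ≥ 4 vertices and tw(G) ≥ 3. Hence tw(G) = 3 exactly.

Treewidth 3.
One such decomposition:
Bags: B1 = {b, c, g, j}  B2 = {b, c, e, g}  B3 = {b, c, d, e}  B4 = {c, d, e, h}  B5 = {c, d, f, h}  B6 = {b, e, g, i}  B7 = {a, c, d, f}
Tree: B1–B2, B2–B3, B3–B4, B4–B5, B2–B6, B5–B7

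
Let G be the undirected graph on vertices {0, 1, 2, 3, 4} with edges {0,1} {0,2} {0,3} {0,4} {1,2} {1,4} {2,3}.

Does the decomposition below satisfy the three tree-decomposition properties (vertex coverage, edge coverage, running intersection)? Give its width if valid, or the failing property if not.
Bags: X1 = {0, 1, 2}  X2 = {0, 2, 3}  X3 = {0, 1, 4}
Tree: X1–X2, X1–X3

Vertex coverage: the bags together contain {0, 1, 2, 3, 4}, the full vertex set. Edge coverage: each edge of G has both endpoints in at least one bag. Running intersection: for every vertex, the bags containing it form a connected subtree. All three properties hold, so this is a valid tree decomposition of width max|bag| − 1 = 2, and hence tw(G) ≤ 2.

Yes; width 2.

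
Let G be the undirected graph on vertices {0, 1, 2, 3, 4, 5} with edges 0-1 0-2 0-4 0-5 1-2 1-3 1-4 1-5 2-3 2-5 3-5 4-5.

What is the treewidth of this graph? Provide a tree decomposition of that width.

Every bag has size at most 4, so the width is 4 − 1 = 3 and tw(G) ≤ 3. On the other hand G contains the 4-clique {0, 1, 2, 5}. A clique must lie in a single bag of any decomposition, so no decomposition can have width below 3. Therefore the treewidth is 3.

Treewidth 3.
One optimal decomposition is:
Bags: B1 = {0, 1, 4, 5}  B2 = {0, 1, 2, 5}  B3 = {1, 2, 3, 5}
Tree: B1–B2, B2–B3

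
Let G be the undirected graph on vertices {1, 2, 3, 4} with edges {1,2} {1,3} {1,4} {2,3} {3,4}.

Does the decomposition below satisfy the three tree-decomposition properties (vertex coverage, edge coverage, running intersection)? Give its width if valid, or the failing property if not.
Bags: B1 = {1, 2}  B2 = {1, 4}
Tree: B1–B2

A tree decomposition must satisfy three properties: every vertex lies in some bag; for every edge, both endpoints lie together in some bag; and for every vertex, the bags containing it form a connected subtree. Here vertex 3 appears in no bag, so the decomposition is invalid.

No — vertex 3 appears in no bag.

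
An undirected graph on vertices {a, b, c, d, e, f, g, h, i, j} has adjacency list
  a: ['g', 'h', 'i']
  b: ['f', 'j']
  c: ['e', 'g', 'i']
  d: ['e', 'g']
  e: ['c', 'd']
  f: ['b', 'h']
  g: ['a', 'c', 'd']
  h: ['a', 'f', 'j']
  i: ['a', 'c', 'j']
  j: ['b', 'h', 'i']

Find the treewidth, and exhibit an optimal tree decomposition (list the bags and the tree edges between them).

Every bag has size at most 3, so the width is 3 − 1 = 2 and tw(G) ≤ 2. The edges d–e–c–g–d form a cycle, so G is not a tree and its treewidth is at least 2. The upper and lower bounds meet at 2, so that is the treewidth.

Treewidth 2.
Bags: B1 = {d, e, g}  B2 = {c, e, g}  B3 = {a, c, g}  B4 = {a, c, i}  B5 = {a, h, i}  B6 = {h, i, j}  B7 = {f, h, j}  B8 = {b, f, j}
Tree: B1–B2, B2–B3, B3–B4, B4–B5, B5–B6, B6–B7, B7–B8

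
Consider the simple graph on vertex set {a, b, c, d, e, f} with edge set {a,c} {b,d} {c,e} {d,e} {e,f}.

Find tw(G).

1

A width-1 tree decomposition is:
Bags: B1 = {c, e}  B2 = {d, e}  B3 = {b, d}  B4 = {e, f}  B5 = {a, c}
Tree: B1–B2, B2–B3, B2–B4, B1–B5
The largest bag has 2 vertices, giving width 1; this decomposition certifies tw(G) ≤ 1. Any graph with an edge has treewidth ≥ 1, and G has the edge c–e. Hence tw(G) = 1 exactly.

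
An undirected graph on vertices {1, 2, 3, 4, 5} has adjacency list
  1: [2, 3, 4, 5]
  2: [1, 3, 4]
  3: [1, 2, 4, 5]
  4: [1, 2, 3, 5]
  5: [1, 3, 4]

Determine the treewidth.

A width-3 tree decomposition is:
Bags: B1 = {1, 3, 4, 5}  B2 = {1, 2, 3, 4}
Tree: B1–B2
Each bag holds 4 vertices, so the decomposition has width 3, which upper-bounds the treewidth. For the lower bound, the 4 vertices {1, 2, 3, 4} are pairwise adjacent, and any tree decomposition puts a clique entirely inside one bag — forcing width ≥ 3. Combining the bounds, tw(G) = 3.

3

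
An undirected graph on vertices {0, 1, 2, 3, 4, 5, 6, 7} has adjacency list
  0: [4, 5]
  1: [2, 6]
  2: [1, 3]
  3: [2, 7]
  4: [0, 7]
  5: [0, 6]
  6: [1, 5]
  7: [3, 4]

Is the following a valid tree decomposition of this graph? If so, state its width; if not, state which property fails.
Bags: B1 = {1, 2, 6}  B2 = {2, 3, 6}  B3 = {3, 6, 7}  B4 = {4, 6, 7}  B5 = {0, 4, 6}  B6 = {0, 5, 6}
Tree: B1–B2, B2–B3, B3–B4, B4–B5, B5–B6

Yes; width 2.

Vertex coverage: the bags together contain {0, 1, 2, 3, 4, 5, 6, 7}, the full vertex set. Edge coverage: each edge of G has both endpoints in at least one bag. Running intersection: for every vertex, the bags containing it form a connected subtree. All three properties hold, so this is a valid tree decomposition of width max|bag| − 1 = 2, and hence tw(G) ≤ 2.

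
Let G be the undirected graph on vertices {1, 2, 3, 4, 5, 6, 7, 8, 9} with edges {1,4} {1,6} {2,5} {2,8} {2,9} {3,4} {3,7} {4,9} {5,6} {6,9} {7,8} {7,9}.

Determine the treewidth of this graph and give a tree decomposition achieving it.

Every bag has size at most 4, so the width is 4 − 1 = 3 and tw(G) ≤ 3. For the lower bound: the 4 vertex sets {2,5,8}, {6}, {9}, {1,3,4,7} are disjoint, each induces a connected subgraph, and every pair is joined by at least one edge of G. Contracting each set to a single vertex therefore yields K_{4} as a minor, and since treewidth is minor-monotone, tw(G) ≥ tw(K_{4}) = 3. The upper and lower bounds meet at 3, so that is the treewidth.

Treewidth 3.
One optimal decomposition is:
Bags: B1 = {2, 5, 6, 8}  B2 = {2, 6, 8, 9}  B3 = {6, 7, 8, 9}  B4 = {1, 6, 7, 9}  B5 = {1, 4, 7, 9}  B6 = {1, 3, 4, 7}
Tree: B1–B2, B2–B3, B3–B4, B4–B5, B5–B6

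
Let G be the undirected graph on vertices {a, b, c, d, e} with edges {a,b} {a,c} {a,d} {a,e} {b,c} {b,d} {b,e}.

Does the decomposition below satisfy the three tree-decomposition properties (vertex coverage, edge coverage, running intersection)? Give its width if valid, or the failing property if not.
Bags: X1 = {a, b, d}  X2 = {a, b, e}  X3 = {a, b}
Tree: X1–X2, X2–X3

No — vertex c appears in no bag.

A tree decomposition must satisfy three properties: every vertex lies in some bag; for every edge, both endpoints lie together in some bag; and for every vertex, the bags containing it form a connected subtree. Here vertex c appears in no bag, so the decomposition is invalid.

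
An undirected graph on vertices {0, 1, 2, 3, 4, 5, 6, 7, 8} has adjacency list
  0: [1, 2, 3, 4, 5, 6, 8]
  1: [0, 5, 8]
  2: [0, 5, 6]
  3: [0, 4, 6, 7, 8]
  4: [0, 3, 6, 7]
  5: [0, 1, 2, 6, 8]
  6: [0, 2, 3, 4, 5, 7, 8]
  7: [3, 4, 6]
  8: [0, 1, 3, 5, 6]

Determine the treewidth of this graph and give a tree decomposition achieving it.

Treewidth 3.
One optimal decomposition is:
Bags: B1 = {0, 5, 6, 8}  B2 = {0, 1, 5, 8}  B3 = {0, 2, 5, 6}  B4 = {0, 3, 6, 8}  B5 = {0, 3, 4, 6}  B6 = {3, 4, 6, 7}
Tree: B1–B2, B1–B3, B1–B4, B4–B5, B5–B6

Every bag has size at most 4, so the width is 4 − 1 = 3 and tw(G) ≤ 3. Conversely, {0, 1, 5, 8} is a clique of size 4, and the vertices of any clique must share a bag in every tree decomposition; so some bag has ≥ 4 vertices and tw(G) ≥ 3. Therefore the treewidth is 3.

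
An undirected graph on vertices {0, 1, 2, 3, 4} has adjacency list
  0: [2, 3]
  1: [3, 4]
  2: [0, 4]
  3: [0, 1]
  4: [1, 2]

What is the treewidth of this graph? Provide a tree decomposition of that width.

The largest bag has 3 vertices, giving width 2; this decomposition certifies tw(G) ≤ 2. Since 0–2–4–1–3–0 is a cycle in G, G is not acyclic. Forests are exactly the graphs of treewidth ≤ 1, so tw(G) ≥ 2. Hence tw(G) = 2 exactly.

Treewidth 2.
One such decomposition:
Bags: B1 = {0, 2, 4}  B2 = {0, 1, 4}  B3 = {0, 1, 3}
Tree: B1–B2, B2–B3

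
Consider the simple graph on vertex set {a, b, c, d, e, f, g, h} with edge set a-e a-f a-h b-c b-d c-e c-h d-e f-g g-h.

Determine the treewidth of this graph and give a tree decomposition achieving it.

Each bag holds 3 vertices, so the decomposition has width 2, which upper-bounds the treewidth. For the lower bound, G contains the cycle d–b–c–e–d, so G is not a forest; only forests have treewidth ≤ 1, hence tw(G) ≥ 2. Combining the bounds, tw(G) = 2.

Treewidth 2.
One such decomposition:
Bags: B1 = {b, d, e}  B2 = {b, c, e}  B3 = {a, c, e}  B4 = {a, c, h}  B5 = {a, f, h}  B6 = {f, g, h}
Tree: B1–B2, B2–B3, B3–B4, B4–B5, B5–B6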